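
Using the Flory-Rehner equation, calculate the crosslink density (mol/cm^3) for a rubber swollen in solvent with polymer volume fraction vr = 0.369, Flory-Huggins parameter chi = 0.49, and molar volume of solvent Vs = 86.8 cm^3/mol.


ln(1 - vr) = ln(1 - 0.369) = -0.4604
Numerator = -((-0.4604) + 0.369 + 0.49 * 0.369^2) = 0.0247
Denominator = 86.8 * (0.369^(1/3) - 0.369/2) = 46.2434
nu = 0.0247 / 46.2434 = 5.3479e-04 mol/cm^3

5.3479e-04 mol/cm^3


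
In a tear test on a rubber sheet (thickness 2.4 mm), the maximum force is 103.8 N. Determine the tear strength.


Tear strength = force / thickness
= 103.8 / 2.4
= 43.25 N/mm

43.25 N/mm


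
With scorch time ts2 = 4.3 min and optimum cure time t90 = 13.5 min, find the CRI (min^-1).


CRI = 100 / (t90 - ts2)
= 100 / (13.5 - 4.3)
= 100 / 9.2
= 10.87 min^-1

10.87 min^-1


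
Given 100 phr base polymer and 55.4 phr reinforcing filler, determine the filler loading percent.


Filler % = filler / (rubber + filler) * 100
= 55.4 / (100 + 55.4) * 100
= 55.4 / 155.4 * 100
= 35.65%

35.65%


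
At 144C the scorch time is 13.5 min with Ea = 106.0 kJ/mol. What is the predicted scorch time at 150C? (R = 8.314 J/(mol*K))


Convert temperatures: T1 = 144 + 273.15 = 417.15 K, T2 = 150 + 273.15 = 423.15 K
ts2_new = 13.5 * exp(106000 / 8.314 * (1/423.15 - 1/417.15))
1/T2 - 1/T1 = -3.3991e-05
ts2_new = 8.75 min

8.75 min


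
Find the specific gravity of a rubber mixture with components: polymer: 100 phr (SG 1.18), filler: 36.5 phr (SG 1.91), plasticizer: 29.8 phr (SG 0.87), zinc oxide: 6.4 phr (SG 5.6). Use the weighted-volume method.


Sum of weights = 172.7
Volume contributions:
  polymer: 100/1.18 = 84.7458
  filler: 36.5/1.91 = 19.1099
  plasticizer: 29.8/0.87 = 34.2529
  zinc oxide: 6.4/5.6 = 1.1429
Sum of volumes = 139.2514
SG = 172.7 / 139.2514 = 1.24

SG = 1.24


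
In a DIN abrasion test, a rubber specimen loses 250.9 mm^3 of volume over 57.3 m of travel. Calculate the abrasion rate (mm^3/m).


Rate = volume_loss / distance
= 250.9 / 57.3
= 4.379 mm^3/m

4.379 mm^3/m


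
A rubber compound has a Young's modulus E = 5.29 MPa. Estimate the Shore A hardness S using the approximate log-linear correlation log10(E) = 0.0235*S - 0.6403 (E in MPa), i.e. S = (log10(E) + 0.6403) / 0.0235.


log10(E) = 0.0235*S - 0.6403  =>  S = (log10(E) + 0.6403) / 0.0235
log10(5.29) = 0.723456
S = (0.723456 + 0.6403) / 0.0235 = 1.363756 / 0.0235
S = 58.0

Shore A = 58.0


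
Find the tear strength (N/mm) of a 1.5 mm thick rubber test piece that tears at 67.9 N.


Tear strength = force / thickness
= 67.9 / 1.5
= 45.27 N/mm

45.27 N/mm


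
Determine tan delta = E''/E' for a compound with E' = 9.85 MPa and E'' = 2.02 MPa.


tan delta = E'' / E'
= 2.02 / 9.85
= 0.2051

tan delta = 0.2051


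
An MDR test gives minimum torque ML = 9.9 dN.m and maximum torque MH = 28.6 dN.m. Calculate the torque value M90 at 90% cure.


M90 = ML + 0.9 * (MH - ML)
M90 = 9.9 + 0.9 * (28.6 - 9.9)
M90 = 9.9 + 0.9 * 18.7
M90 = 26.73 dN.m

26.73 dN.m


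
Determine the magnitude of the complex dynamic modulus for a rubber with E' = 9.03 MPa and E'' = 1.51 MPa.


|E*| = sqrt(E'^2 + E''^2)
= sqrt(9.03^2 + 1.51^2)
= sqrt(81.5409 + 2.2801)
= 9.155 MPa

9.155 MPa


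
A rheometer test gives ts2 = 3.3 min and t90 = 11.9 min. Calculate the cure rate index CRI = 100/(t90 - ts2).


CRI = 100 / (t90 - ts2)
= 100 / (11.9 - 3.3)
= 100 / 8.6
= 11.63 min^-1

11.63 min^-1


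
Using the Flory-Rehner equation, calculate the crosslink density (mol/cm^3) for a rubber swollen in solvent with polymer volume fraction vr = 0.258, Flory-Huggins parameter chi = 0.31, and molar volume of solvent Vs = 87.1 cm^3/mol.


ln(1 - vr) = ln(1 - 0.258) = -0.2984
Numerator = -((-0.2984) + 0.258 + 0.31 * 0.258^2) = 0.0198
Denominator = 87.1 * (0.258^(1/3) - 0.258/2) = 44.2128
nu = 0.0198 / 44.2128 = 4.4718e-04 mol/cm^3

4.4718e-04 mol/cm^3


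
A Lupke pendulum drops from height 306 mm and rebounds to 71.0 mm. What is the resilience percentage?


Resilience = h_rebound / h_drop * 100
= 71.0 / 306 * 100
= 23.2%

23.2%


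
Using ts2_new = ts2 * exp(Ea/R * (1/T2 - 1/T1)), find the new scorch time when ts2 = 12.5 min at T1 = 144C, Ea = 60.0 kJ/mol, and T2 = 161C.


Convert temperatures: T1 = 144 + 273.15 = 417.15 K, T2 = 161 + 273.15 = 434.15 K
ts2_new = 12.5 * exp(60000 / 8.314 * (1/434.15 - 1/417.15))
1/T2 - 1/T1 = -9.3868e-05
ts2_new = 6.35 min

6.35 min


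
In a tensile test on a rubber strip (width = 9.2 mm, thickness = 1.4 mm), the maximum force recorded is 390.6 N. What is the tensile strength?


Area = width * thickness = 9.2 * 1.4 = 12.88 mm^2
TS = force / area = 390.6 / 12.88 = 30.33 MPa

30.33 MPa


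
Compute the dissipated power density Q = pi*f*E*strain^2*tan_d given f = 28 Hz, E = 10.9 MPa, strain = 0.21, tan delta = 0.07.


Q = pi * f * E * strain^2 * tan_d
= pi * 28 * 10.9 * 0.21^2 * 0.07
= pi * 28 * 10.9 * 0.0441 * 0.07
= 2.9599

Q = 2.9599


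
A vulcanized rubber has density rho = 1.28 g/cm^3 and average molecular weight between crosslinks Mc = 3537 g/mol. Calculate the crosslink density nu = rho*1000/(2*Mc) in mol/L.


nu = rho * 1000 / (2 * Mc)
nu = 1.28 * 1000 / (2 * 3537)
nu = 1280.0 / 7074
nu = 0.1809 mol/L

0.1809 mol/L


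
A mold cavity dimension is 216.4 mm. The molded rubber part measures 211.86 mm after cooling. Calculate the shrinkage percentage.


Shrinkage = (mold - part) / mold * 100
= (216.4 - 211.86) / 216.4 * 100
= 4.54 / 216.4 * 100
= 2.1%

2.1%


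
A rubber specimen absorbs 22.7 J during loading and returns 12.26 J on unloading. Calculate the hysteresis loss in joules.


Hysteresis loss = loading - unloading
= 22.7 - 12.26
= 10.44 J

10.44 J


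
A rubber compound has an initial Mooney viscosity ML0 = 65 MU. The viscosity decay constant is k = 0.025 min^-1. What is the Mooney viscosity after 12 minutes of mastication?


ML = ML0 * exp(-k * t)
ML = 65 * exp(-0.025 * 12)
ML = 65 * 0.7408
ML = 48.15 MU

48.15 MU


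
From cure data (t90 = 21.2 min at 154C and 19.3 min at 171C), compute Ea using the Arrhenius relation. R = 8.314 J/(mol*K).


T1 = 427.15 K, T2 = 444.15 K
1/T1 - 1/T2 = 8.9606e-05
ln(t1/t2) = ln(21.2/19.3) = 0.0939
Ea = 8.314 * 0.0939 / 8.9606e-05 = 8712.0160 J/mol
Ea = 8.71 kJ/mol

8.71 kJ/mol


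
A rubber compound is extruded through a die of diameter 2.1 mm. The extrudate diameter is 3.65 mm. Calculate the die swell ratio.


Die swell ratio = D_extrudate / D_die
= 3.65 / 2.1
= 1.738

Die swell = 1.738


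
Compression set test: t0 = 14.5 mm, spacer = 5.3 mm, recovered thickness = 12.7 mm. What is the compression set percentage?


CS = (t0 - recovered) / (t0 - ts) * 100
= (14.5 - 12.7) / (14.5 - 5.3) * 100
= 1.8 / 9.2 * 100
= 19.6%

19.6%


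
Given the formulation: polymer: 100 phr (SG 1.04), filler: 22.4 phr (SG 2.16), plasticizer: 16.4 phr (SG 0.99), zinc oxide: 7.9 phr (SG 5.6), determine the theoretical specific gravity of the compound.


Sum of weights = 146.7
Volume contributions:
  polymer: 100/1.04 = 96.1538
  filler: 22.4/2.16 = 10.3704
  plasticizer: 16.4/0.99 = 16.5657
  zinc oxide: 7.9/5.6 = 1.4107
Sum of volumes = 124.5006
SG = 146.7 / 124.5006 = 1.178

SG = 1.178


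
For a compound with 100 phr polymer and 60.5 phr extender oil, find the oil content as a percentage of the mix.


Oil % = oil / (100 + oil) * 100
= 60.5 / (100 + 60.5) * 100
= 60.5 / 160.5 * 100
= 37.69%

37.69%


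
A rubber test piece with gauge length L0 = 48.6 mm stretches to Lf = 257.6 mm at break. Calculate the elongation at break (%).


Elongation = (Lf - L0) / L0 * 100
= (257.6 - 48.6) / 48.6 * 100
= 209.0 / 48.6 * 100
= 430.0%

430.0%


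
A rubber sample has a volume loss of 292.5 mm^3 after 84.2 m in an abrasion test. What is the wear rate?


Rate = volume_loss / distance
= 292.5 / 84.2
= 3.474 mm^3/m

3.474 mm^3/m


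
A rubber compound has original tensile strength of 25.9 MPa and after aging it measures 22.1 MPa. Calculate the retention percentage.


Retention = aged / original * 100
= 22.1 / 25.9 * 100
= 85.3%

85.3%


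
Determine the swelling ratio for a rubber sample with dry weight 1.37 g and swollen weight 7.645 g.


Q = W_swollen / W_dry
Q = 7.645 / 1.37
Q = 5.58

Q = 5.58


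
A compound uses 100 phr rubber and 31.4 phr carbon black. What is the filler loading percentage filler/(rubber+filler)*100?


Filler % = filler / (rubber + filler) * 100
= 31.4 / (100 + 31.4) * 100
= 31.4 / 131.4 * 100
= 23.9%

23.9%


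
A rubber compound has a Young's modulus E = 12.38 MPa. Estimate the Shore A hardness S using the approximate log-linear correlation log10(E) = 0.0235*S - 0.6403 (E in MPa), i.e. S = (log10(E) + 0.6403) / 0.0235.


log10(E) = 0.0235*S - 0.6403  =>  S = (log10(E) + 0.6403) / 0.0235
log10(12.38) = 1.092721
S = (1.092721 + 0.6403) / 0.0235 = 1.733021 / 0.0235
S = 73.7

Shore A = 73.7


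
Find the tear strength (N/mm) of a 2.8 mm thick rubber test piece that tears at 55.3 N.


Tear strength = force / thickness
= 55.3 / 2.8
= 19.75 N/mm

19.75 N/mm


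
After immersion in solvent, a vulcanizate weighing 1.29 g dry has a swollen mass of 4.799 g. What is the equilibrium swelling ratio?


Q = W_swollen / W_dry
Q = 4.799 / 1.29
Q = 3.72

Q = 3.72


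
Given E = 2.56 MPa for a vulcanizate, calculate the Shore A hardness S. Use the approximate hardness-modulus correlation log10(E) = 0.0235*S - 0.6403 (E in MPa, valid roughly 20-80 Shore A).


log10(E) = 0.0235*S - 0.6403  =>  S = (log10(E) + 0.6403) / 0.0235
log10(2.56) = 0.408240
S = (0.408240 + 0.6403) / 0.0235 = 1.048540 / 0.0235
S = 44.6

Shore A = 44.6


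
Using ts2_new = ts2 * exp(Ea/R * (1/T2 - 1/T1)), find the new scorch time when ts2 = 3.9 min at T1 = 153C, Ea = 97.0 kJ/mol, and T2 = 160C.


Convert temperatures: T1 = 153 + 273.15 = 426.15 K, T2 = 160 + 273.15 = 433.15 K
ts2_new = 3.9 * exp(97000 / 8.314 * (1/433.15 - 1/426.15))
1/T2 - 1/T1 = -3.7923e-05
ts2_new = 2.51 min

2.51 min


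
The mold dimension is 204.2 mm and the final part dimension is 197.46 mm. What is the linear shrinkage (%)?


Shrinkage = (mold - part) / mold * 100
= (204.2 - 197.46) / 204.2 * 100
= 6.74 / 204.2 * 100
= 3.3%

3.3%


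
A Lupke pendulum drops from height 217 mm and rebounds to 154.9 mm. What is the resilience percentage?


Resilience = h_rebound / h_drop * 100
= 154.9 / 217 * 100
= 71.4%

71.4%


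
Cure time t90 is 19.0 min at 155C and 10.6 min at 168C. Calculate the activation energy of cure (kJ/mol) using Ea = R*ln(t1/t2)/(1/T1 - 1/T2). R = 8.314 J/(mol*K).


T1 = 428.15 K, T2 = 441.15 K
1/T1 - 1/T2 = 6.8827e-05
ln(t1/t2) = ln(19.0/10.6) = 0.5836
Ea = 8.314 * 0.5836 / 6.8827e-05 = 70494.1379 J/mol
Ea = 70.49 kJ/mol

70.49 kJ/mol


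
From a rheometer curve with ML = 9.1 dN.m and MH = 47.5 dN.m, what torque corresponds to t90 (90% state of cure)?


M90 = ML + 0.9 * (MH - ML)
M90 = 9.1 + 0.9 * (47.5 - 9.1)
M90 = 9.1 + 0.9 * 38.4
M90 = 43.66 dN.m

43.66 dN.m


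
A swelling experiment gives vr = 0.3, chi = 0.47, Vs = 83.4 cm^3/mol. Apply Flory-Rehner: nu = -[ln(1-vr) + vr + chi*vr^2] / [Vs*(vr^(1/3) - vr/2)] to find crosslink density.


ln(1 - vr) = ln(1 - 0.3) = -0.3567
Numerator = -((-0.3567) + 0.3 + 0.47 * 0.3^2) = 0.0144
Denominator = 83.4 * (0.3^(1/3) - 0.3/2) = 43.3207
nu = 0.0144 / 43.3207 = 3.3183e-04 mol/cm^3

3.3183e-04 mol/cm^3


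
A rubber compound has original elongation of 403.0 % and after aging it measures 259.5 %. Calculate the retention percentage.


Retention = aged / original * 100
= 259.5 / 403.0 * 100
= 64.4%

64.4%


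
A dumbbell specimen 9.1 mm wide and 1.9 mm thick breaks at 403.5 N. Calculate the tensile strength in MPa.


Area = width * thickness = 9.1 * 1.9 = 17.29 mm^2
TS = force / area = 403.5 / 17.29 = 23.34 MPa

23.34 MPa


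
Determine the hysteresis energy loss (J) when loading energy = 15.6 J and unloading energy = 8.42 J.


Hysteresis loss = loading - unloading
= 15.6 - 8.42
= 7.18 J

7.18 J


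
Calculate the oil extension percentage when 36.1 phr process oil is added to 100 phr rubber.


Oil % = oil / (100 + oil) * 100
= 36.1 / (100 + 36.1) * 100
= 36.1 / 136.1 * 100
= 26.52%

26.52%


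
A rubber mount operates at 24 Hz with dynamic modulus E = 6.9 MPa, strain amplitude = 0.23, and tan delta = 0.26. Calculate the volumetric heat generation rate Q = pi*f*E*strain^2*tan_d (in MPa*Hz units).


Q = pi * f * E * strain^2 * tan_d
= pi * 24 * 6.9 * 0.23^2 * 0.26
= pi * 24 * 6.9 * 0.0529 * 0.26
= 7.1555

Q = 7.1555


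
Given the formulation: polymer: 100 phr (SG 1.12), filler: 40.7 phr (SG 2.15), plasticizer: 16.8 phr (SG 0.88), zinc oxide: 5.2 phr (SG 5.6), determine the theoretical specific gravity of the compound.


Sum of weights = 162.7
Volume contributions:
  polymer: 100/1.12 = 89.2857
  filler: 40.7/2.15 = 18.9302
  plasticizer: 16.8/0.88 = 19.0909
  zinc oxide: 5.2/5.6 = 0.9286
Sum of volumes = 128.2354
SG = 162.7 / 128.2354 = 1.269

SG = 1.269


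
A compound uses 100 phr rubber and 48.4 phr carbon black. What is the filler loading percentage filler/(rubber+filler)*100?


Filler % = filler / (rubber + filler) * 100
= 48.4 / (100 + 48.4) * 100
= 48.4 / 148.4 * 100
= 32.61%

32.61%


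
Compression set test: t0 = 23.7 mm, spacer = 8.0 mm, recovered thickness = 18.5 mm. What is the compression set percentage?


CS = (t0 - recovered) / (t0 - ts) * 100
= (23.7 - 18.5) / (23.7 - 8.0) * 100
= 5.2 / 15.7 * 100
= 33.1%

33.1%


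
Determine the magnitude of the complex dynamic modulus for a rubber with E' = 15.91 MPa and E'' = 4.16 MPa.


|E*| = sqrt(E'^2 + E''^2)
= sqrt(15.91^2 + 4.16^2)
= sqrt(253.1281 + 17.3056)
= 16.445 MPa

16.445 MPa


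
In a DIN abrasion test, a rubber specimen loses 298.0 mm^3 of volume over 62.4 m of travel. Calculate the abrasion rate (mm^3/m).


Rate = volume_loss / distance
= 298.0 / 62.4
= 4.776 mm^3/m

4.776 mm^3/m


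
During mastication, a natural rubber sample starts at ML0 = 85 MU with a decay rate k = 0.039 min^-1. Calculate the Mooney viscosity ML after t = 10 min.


ML = ML0 * exp(-k * t)
ML = 85 * exp(-0.039 * 10)
ML = 85 * 0.6771
ML = 57.55 MU

57.55 MU


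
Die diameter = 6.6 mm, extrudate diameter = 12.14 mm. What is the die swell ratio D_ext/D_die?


Die swell ratio = D_extrudate / D_die
= 12.14 / 6.6
= 1.839

Die swell = 1.839


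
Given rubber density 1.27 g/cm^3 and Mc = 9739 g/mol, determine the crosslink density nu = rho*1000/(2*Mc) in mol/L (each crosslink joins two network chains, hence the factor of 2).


nu = rho * 1000 / (2 * Mc)
nu = 1.27 * 1000 / (2 * 9739)
nu = 1270.0 / 19478
nu = 0.0652 mol/L

0.0652 mol/L


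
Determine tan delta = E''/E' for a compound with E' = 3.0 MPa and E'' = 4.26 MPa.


tan delta = E'' / E'
= 4.26 / 3.0
= 1.42

tan delta = 1.42


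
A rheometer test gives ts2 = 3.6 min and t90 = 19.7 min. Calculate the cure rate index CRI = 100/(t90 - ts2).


CRI = 100 / (t90 - ts2)
= 100 / (19.7 - 3.6)
= 100 / 16.1
= 6.21 min^-1

6.21 min^-1


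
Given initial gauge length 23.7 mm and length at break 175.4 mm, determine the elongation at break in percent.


Elongation = (Lf - L0) / L0 * 100
= (175.4 - 23.7) / 23.7 * 100
= 151.7 / 23.7 * 100
= 640.1%

640.1%


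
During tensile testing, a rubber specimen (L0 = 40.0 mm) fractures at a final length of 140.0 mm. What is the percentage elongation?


Elongation = (Lf - L0) / L0 * 100
= (140.0 - 40.0) / 40.0 * 100
= 100.0 / 40.0 * 100
= 250.0%

250.0%


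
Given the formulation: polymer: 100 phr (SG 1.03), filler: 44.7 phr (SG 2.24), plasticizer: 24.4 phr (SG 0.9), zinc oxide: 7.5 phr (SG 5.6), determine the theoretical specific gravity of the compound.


Sum of weights = 176.6
Volume contributions:
  polymer: 100/1.03 = 97.0874
  filler: 44.7/2.24 = 19.9554
  plasticizer: 24.4/0.9 = 27.1111
  zinc oxide: 7.5/5.6 = 1.3393
Sum of volumes = 145.4931
SG = 176.6 / 145.4931 = 1.214

SG = 1.214


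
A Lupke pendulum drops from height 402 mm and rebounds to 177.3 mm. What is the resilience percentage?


Resilience = h_rebound / h_drop * 100
= 177.3 / 402 * 100
= 44.1%

44.1%


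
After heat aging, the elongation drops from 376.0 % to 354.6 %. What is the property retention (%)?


Retention = aged / original * 100
= 354.6 / 376.0 * 100
= 94.3%

94.3%


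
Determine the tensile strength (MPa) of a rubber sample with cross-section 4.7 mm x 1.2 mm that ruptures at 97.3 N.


Area = width * thickness = 4.7 * 1.2 = 5.64 mm^2
TS = force / area = 97.3 / 5.64 = 17.25 MPa

17.25 MPa


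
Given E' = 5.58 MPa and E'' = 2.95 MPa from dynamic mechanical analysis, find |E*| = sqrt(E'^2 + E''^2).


|E*| = sqrt(E'^2 + E''^2)
= sqrt(5.58^2 + 2.95^2)
= sqrt(31.1364 + 8.7025)
= 6.312 MPa

6.312 MPa


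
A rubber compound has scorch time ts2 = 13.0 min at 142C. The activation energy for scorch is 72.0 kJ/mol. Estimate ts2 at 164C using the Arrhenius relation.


Convert temperatures: T1 = 142 + 273.15 = 415.15 K, T2 = 164 + 273.15 = 437.15 K
ts2_new = 13.0 * exp(72000 / 8.314 * (1/437.15 - 1/415.15))
1/T2 - 1/T1 = -1.2122e-04
ts2_new = 4.55 min

4.55 min


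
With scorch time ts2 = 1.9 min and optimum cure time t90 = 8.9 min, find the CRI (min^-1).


CRI = 100 / (t90 - ts2)
= 100 / (8.9 - 1.9)
= 100 / 7.0
= 14.29 min^-1

14.29 min^-1


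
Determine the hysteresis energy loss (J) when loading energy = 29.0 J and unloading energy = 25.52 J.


Hysteresis loss = loading - unloading
= 29.0 - 25.52
= 3.48 J

3.48 J


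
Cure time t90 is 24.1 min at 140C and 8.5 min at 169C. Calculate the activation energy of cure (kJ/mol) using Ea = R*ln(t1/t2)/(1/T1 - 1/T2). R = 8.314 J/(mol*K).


T1 = 413.15 K, T2 = 442.15 K
1/T1 - 1/T2 = 1.5875e-04
ln(t1/t2) = ln(24.1/8.5) = 1.0421
Ea = 8.314 * 1.0421 / 1.5875e-04 = 54578.0280 J/mol
Ea = 54.58 kJ/mol

54.58 kJ/mol


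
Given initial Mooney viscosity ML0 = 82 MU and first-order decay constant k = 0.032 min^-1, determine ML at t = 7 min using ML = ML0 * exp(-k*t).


ML = ML0 * exp(-k * t)
ML = 82 * exp(-0.032 * 7)
ML = 82 * 0.7993
ML = 65.54 MU

65.54 MU


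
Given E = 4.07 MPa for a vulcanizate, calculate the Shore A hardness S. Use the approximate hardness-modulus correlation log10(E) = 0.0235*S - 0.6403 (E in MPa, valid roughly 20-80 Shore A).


log10(E) = 0.0235*S - 0.6403  =>  S = (log10(E) + 0.6403) / 0.0235
log10(4.07) = 0.609594
S = (0.609594 + 0.6403) / 0.0235 = 1.249894 / 0.0235
S = 53.2

Shore A = 53.2


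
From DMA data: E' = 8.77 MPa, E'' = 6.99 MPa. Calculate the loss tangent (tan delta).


tan delta = E'' / E'
= 6.99 / 8.77
= 0.797

tan delta = 0.797


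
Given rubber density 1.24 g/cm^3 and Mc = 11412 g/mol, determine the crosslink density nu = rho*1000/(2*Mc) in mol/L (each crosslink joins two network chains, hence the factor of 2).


nu = rho * 1000 / (2 * Mc)
nu = 1.24 * 1000 / (2 * 11412)
nu = 1240.0 / 22824
nu = 0.0543 mol/L

0.0543 mol/L


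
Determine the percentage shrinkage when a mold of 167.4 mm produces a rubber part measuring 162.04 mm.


Shrinkage = (mold - part) / mold * 100
= (167.4 - 162.04) / 167.4 * 100
= 5.36 / 167.4 * 100
= 3.2%

3.2%


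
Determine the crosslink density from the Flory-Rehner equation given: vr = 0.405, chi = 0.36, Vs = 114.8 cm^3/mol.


ln(1 - vr) = ln(1 - 0.405) = -0.5192
Numerator = -((-0.5192) + 0.405 + 0.36 * 0.405^2) = 0.0551
Denominator = 114.8 * (0.405^(1/3) - 0.405/2) = 61.6893
nu = 0.0551 / 61.6893 = 8.9391e-04 mol/cm^3

8.9391e-04 mol/cm^3


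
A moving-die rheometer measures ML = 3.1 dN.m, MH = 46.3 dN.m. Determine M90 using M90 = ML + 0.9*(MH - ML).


M90 = ML + 0.9 * (MH - ML)
M90 = 3.1 + 0.9 * (46.3 - 3.1)
M90 = 3.1 + 0.9 * 43.2
M90 = 41.98 dN.m

41.98 dN.m


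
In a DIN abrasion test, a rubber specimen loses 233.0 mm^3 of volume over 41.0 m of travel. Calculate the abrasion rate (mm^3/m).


Rate = volume_loss / distance
= 233.0 / 41.0
= 5.683 mm^3/m

5.683 mm^3/m


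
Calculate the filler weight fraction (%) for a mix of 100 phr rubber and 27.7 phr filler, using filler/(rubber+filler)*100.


Filler % = filler / (rubber + filler) * 100
= 27.7 / (100 + 27.7) * 100
= 27.7 / 127.7 * 100
= 21.69%

21.69%


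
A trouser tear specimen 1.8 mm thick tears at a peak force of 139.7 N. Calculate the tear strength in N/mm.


Tear strength = force / thickness
= 139.7 / 1.8
= 77.61 N/mm

77.61 N/mm


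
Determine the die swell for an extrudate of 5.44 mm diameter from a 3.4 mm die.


Die swell ratio = D_extrudate / D_die
= 5.44 / 3.4
= 1.6

Die swell = 1.6


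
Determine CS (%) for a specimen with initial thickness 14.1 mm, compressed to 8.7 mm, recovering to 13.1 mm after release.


CS = (t0 - recovered) / (t0 - ts) * 100
= (14.1 - 13.1) / (14.1 - 8.7) * 100
= 1.0 / 5.4 * 100
= 18.5%

18.5%


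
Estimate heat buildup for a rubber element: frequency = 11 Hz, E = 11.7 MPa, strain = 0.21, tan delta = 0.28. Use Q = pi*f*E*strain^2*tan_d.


Q = pi * f * E * strain^2 * tan_d
= pi * 11 * 11.7 * 0.21^2 * 0.28
= pi * 11 * 11.7 * 0.0441 * 0.28
= 4.9926

Q = 4.9926


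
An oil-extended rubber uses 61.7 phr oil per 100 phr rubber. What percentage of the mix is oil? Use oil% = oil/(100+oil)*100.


Oil % = oil / (100 + oil) * 100
= 61.7 / (100 + 61.7) * 100
= 61.7 / 161.7 * 100
= 38.16%

38.16%


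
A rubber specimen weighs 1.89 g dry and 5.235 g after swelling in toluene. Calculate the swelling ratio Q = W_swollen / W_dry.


Q = W_swollen / W_dry
Q = 5.235 / 1.89
Q = 2.77

Q = 2.77


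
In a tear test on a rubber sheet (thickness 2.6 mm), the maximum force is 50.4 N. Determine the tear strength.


Tear strength = force / thickness
= 50.4 / 2.6
= 19.38 N/mm

19.38 N/mm


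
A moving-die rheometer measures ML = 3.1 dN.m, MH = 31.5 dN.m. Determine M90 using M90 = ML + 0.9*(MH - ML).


M90 = ML + 0.9 * (MH - ML)
M90 = 3.1 + 0.9 * (31.5 - 3.1)
M90 = 3.1 + 0.9 * 28.4
M90 = 28.66 dN.m

28.66 dN.m


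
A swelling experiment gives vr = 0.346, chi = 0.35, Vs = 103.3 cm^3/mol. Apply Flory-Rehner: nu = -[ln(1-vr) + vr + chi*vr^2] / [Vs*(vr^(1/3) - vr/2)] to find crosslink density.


ln(1 - vr) = ln(1 - 0.346) = -0.4246
Numerator = -((-0.4246) + 0.346 + 0.35 * 0.346^2) = 0.0367
Denominator = 103.3 * (0.346^(1/3) - 0.346/2) = 54.6493
nu = 0.0367 / 54.6493 = 6.7242e-04 mol/cm^3

6.7242e-04 mol/cm^3


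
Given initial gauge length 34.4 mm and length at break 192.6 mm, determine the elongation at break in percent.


Elongation = (Lf - L0) / L0 * 100
= (192.6 - 34.4) / 34.4 * 100
= 158.2 / 34.4 * 100
= 459.9%

459.9%


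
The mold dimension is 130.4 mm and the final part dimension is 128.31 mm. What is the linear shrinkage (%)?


Shrinkage = (mold - part) / mold * 100
= (130.4 - 128.31) / 130.4 * 100
= 2.09 / 130.4 * 100
= 1.6%

1.6%


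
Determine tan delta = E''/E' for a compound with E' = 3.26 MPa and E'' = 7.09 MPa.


tan delta = E'' / E'
= 7.09 / 3.26
= 2.1748

tan delta = 2.1748


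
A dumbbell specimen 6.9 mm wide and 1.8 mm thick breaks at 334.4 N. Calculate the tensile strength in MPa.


Area = width * thickness = 6.9 * 1.8 = 12.42 mm^2
TS = force / area = 334.4 / 12.42 = 26.92 MPa

26.92 MPa


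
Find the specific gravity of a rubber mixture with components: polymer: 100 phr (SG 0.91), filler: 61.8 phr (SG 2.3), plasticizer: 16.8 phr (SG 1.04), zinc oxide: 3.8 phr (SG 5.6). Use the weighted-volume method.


Sum of weights = 182.4
Volume contributions:
  polymer: 100/0.91 = 109.8901
  filler: 61.8/2.3 = 26.8696
  plasticizer: 16.8/1.04 = 16.1538
  zinc oxide: 3.8/5.6 = 0.6786
Sum of volumes = 153.5921
SG = 182.4 / 153.5921 = 1.188

SG = 1.188


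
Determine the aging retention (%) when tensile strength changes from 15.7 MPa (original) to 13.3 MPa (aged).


Retention = aged / original * 100
= 13.3 / 15.7 * 100
= 84.7%

84.7%


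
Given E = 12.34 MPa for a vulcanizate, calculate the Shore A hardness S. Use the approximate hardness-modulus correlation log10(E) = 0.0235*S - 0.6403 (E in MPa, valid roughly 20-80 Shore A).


log10(E) = 0.0235*S - 0.6403  =>  S = (log10(E) + 0.6403) / 0.0235
log10(12.34) = 1.091315
S = (1.091315 + 0.6403) / 0.0235 = 1.731615 / 0.0235
S = 73.7

Shore A = 73.7


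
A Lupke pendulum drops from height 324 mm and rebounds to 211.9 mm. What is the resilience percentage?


Resilience = h_rebound / h_drop * 100
= 211.9 / 324 * 100
= 65.4%

65.4%


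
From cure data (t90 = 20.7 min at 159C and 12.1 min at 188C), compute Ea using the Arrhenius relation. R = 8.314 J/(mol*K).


T1 = 432.15 K, T2 = 461.15 K
1/T1 - 1/T2 = 1.4552e-04
ln(t1/t2) = ln(20.7/12.1) = 0.5369
Ea = 8.314 * 0.5369 / 1.4552e-04 = 30676.4433 J/mol
Ea = 30.68 kJ/mol

30.68 kJ/mol


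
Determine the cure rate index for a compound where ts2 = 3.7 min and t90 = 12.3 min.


CRI = 100 / (t90 - ts2)
= 100 / (12.3 - 3.7)
= 100 / 8.6
= 11.63 min^-1

11.63 min^-1


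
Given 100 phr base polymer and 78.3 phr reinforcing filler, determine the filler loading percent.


Filler % = filler / (rubber + filler) * 100
= 78.3 / (100 + 78.3) * 100
= 78.3 / 178.3 * 100
= 43.91%

43.91%


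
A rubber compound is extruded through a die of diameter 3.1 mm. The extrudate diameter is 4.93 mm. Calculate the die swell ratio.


Die swell ratio = D_extrudate / D_die
= 4.93 / 3.1
= 1.59

Die swell = 1.59


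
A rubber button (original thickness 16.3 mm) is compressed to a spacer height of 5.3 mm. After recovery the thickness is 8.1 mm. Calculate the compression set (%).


CS = (t0 - recovered) / (t0 - ts) * 100
= (16.3 - 8.1) / (16.3 - 5.3) * 100
= 8.2 / 11.0 * 100
= 74.5%

74.5%


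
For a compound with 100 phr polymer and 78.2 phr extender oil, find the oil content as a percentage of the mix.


Oil % = oil / (100 + oil) * 100
= 78.2 / (100 + 78.2) * 100
= 78.2 / 178.2 * 100
= 43.88%

43.88%


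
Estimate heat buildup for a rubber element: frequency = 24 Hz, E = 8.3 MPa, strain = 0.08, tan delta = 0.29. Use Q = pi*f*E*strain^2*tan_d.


Q = pi * f * E * strain^2 * tan_d
= pi * 24 * 8.3 * 0.08^2 * 0.29
= pi * 24 * 8.3 * 0.0064 * 0.29
= 1.1615

Q = 1.1615


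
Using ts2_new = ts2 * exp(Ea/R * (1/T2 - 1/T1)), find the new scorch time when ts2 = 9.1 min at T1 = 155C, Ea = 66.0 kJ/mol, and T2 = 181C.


Convert temperatures: T1 = 155 + 273.15 = 428.15 K, T2 = 181 + 273.15 = 454.15 K
ts2_new = 9.1 * exp(66000 / 8.314 * (1/454.15 - 1/428.15))
1/T2 - 1/T1 = -1.3371e-04
ts2_new = 3.15 min

3.15 min


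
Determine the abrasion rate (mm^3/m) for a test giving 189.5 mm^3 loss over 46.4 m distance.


Rate = volume_loss / distance
= 189.5 / 46.4
= 4.084 mm^3/m

4.084 mm^3/m


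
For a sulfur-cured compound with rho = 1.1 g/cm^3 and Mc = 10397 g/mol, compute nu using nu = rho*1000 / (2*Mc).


nu = rho * 1000 / (2 * Mc)
nu = 1.1 * 1000 / (2 * 10397)
nu = 1100.0 / 20794
nu = 0.0529 mol/L

0.0529 mol/L


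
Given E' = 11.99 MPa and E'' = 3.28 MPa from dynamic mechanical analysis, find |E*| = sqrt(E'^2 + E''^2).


|E*| = sqrt(E'^2 + E''^2)
= sqrt(11.99^2 + 3.28^2)
= sqrt(143.7601 + 10.7584)
= 12.431 MPa

12.431 MPa


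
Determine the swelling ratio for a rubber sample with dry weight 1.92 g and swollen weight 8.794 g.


Q = W_swollen / W_dry
Q = 8.794 / 1.92
Q = 4.58

Q = 4.58


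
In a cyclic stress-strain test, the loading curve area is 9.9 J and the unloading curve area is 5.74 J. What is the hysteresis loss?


Hysteresis loss = loading - unloading
= 9.9 - 5.74
= 4.16 J

4.16 J


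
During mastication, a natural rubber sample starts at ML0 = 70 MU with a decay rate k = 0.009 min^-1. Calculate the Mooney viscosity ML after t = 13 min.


ML = ML0 * exp(-k * t)
ML = 70 * exp(-0.009 * 13)
ML = 70 * 0.8896
ML = 62.27 MU

62.27 MU


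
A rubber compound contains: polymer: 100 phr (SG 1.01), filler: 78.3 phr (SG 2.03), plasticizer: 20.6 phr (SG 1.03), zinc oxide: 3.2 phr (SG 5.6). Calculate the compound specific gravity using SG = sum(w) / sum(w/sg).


Sum of weights = 202.1
Volume contributions:
  polymer: 100/1.01 = 99.0099
  filler: 78.3/2.03 = 38.5714
  plasticizer: 20.6/1.03 = 20.0000
  zinc oxide: 3.2/5.6 = 0.5714
Sum of volumes = 158.1528
SG = 202.1 / 158.1528 = 1.278

SG = 1.278


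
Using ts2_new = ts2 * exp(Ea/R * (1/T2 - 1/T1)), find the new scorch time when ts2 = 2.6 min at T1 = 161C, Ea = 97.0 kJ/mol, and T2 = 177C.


Convert temperatures: T1 = 161 + 273.15 = 434.15 K, T2 = 177 + 273.15 = 450.15 K
ts2_new = 2.6 * exp(97000 / 8.314 * (1/450.15 - 1/434.15))
1/T2 - 1/T1 = -8.1870e-05
ts2_new = 1.0 min

1.0 min


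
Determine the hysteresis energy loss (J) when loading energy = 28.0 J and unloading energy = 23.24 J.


Hysteresis loss = loading - unloading
= 28.0 - 23.24
= 4.76 J

4.76 J


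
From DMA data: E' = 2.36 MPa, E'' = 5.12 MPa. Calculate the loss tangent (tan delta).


tan delta = E'' / E'
= 5.12 / 2.36
= 2.1695

tan delta = 2.1695


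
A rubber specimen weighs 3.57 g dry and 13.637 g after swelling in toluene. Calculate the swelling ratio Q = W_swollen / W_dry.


Q = W_swollen / W_dry
Q = 13.637 / 3.57
Q = 3.82

Q = 3.82


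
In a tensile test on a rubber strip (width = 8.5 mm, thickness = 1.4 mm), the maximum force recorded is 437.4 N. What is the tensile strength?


Area = width * thickness = 8.5 * 1.4 = 11.9 mm^2
TS = force / area = 437.4 / 11.9 = 36.76 MPa

36.76 MPa


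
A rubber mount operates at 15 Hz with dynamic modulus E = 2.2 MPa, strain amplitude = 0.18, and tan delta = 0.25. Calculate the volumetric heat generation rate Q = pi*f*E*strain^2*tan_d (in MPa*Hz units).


Q = pi * f * E * strain^2 * tan_d
= pi * 15 * 2.2 * 0.18^2 * 0.25
= pi * 15 * 2.2 * 0.0324 * 0.25
= 0.8397

Q = 0.8397


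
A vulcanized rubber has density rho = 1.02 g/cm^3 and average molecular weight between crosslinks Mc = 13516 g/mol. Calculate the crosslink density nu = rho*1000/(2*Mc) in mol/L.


nu = rho * 1000 / (2 * Mc)
nu = 1.02 * 1000 / (2 * 13516)
nu = 1020.0 / 27032
nu = 0.0377 mol/L

0.0377 mol/L


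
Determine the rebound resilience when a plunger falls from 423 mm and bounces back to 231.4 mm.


Resilience = h_rebound / h_drop * 100
= 231.4 / 423 * 100
= 54.7%

54.7%


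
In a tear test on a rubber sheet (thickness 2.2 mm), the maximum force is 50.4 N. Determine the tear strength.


Tear strength = force / thickness
= 50.4 / 2.2
= 22.91 N/mm

22.91 N/mm


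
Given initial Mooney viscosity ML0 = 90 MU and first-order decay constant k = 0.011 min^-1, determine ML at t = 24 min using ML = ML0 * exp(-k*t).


ML = ML0 * exp(-k * t)
ML = 90 * exp(-0.011 * 24)
ML = 90 * 0.7680
ML = 69.12 MU

69.12 MU


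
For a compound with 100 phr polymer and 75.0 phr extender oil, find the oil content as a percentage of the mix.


Oil % = oil / (100 + oil) * 100
= 75.0 / (100 + 75.0) * 100
= 75.0 / 175.0 * 100
= 42.86%

42.86%


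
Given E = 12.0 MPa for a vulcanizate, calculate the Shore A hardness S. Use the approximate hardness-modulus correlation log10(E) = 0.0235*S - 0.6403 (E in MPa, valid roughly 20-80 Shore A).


log10(E) = 0.0235*S - 0.6403  =>  S = (log10(E) + 0.6403) / 0.0235
log10(12.0) = 1.079181
S = (1.079181 + 0.6403) / 0.0235 = 1.719481 / 0.0235
S = 73.2

Shore A = 73.2


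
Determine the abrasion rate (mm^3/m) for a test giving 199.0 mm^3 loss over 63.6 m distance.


Rate = volume_loss / distance
= 199.0 / 63.6
= 3.129 mm^3/m

3.129 mm^3/m


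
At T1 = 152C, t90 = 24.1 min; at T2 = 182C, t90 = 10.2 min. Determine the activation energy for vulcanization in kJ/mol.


T1 = 425.15 K, T2 = 455.15 K
1/T1 - 1/T2 = 1.5503e-04
ln(t1/t2) = ln(24.1/10.2) = 0.8598
Ea = 8.314 * 0.8598 / 1.5503e-04 = 46109.9998 J/mol
Ea = 46.11 kJ/mol

46.11 kJ/mol


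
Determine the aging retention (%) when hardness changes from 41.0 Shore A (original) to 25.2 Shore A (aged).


Retention = aged / original * 100
= 25.2 / 41.0 * 100
= 61.5%

61.5%


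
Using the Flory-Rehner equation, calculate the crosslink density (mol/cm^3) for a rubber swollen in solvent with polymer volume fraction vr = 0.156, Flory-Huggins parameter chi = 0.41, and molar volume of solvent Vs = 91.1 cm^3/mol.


ln(1 - vr) = ln(1 - 0.156) = -0.1696
Numerator = -((-0.1696) + 0.156 + 0.41 * 0.156^2) = 0.0036
Denominator = 91.1 * (0.156^(1/3) - 0.156/2) = 41.9353
nu = 0.0036 / 41.9353 = 8.6443e-05 mol/cm^3

8.6443e-05 mol/cm^3


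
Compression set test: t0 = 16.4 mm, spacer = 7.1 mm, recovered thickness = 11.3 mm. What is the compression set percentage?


CS = (t0 - recovered) / (t0 - ts) * 100
= (16.4 - 11.3) / (16.4 - 7.1) * 100
= 5.1 / 9.3 * 100
= 54.8%

54.8%


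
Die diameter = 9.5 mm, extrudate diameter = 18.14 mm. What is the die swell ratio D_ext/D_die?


Die swell ratio = D_extrudate / D_die
= 18.14 / 9.5
= 1.909

Die swell = 1.909


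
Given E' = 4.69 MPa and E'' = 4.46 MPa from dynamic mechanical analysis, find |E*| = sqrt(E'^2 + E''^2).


|E*| = sqrt(E'^2 + E''^2)
= sqrt(4.69^2 + 4.46^2)
= sqrt(21.9961 + 19.8916)
= 6.472 MPa

6.472 MPa


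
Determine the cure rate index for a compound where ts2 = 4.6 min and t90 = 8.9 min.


CRI = 100 / (t90 - ts2)
= 100 / (8.9 - 4.6)
= 100 / 4.3
= 23.26 min^-1

23.26 min^-1


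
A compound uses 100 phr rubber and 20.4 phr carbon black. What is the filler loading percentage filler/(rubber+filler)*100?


Filler % = filler / (rubber + filler) * 100
= 20.4 / (100 + 20.4) * 100
= 20.4 / 120.4 * 100
= 16.94%

16.94%


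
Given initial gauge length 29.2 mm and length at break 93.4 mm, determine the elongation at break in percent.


Elongation = (Lf - L0) / L0 * 100
= (93.4 - 29.2) / 29.2 * 100
= 64.2 / 29.2 * 100
= 219.9%

219.9%


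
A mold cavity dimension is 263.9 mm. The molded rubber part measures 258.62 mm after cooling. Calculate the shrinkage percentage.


Shrinkage = (mold - part) / mold * 100
= (263.9 - 258.62) / 263.9 * 100
= 5.28 / 263.9 * 100
= 2.0%

2.0%


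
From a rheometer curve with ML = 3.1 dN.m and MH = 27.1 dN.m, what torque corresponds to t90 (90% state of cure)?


M90 = ML + 0.9 * (MH - ML)
M90 = 3.1 + 0.9 * (27.1 - 3.1)
M90 = 3.1 + 0.9 * 24.0
M90 = 24.7 dN.m

24.7 dN.m


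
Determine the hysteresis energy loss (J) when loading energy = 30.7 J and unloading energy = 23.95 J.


Hysteresis loss = loading - unloading
= 30.7 - 23.95
= 6.75 J

6.75 J


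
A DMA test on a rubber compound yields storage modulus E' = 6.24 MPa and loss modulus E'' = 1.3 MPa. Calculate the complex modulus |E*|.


|E*| = sqrt(E'^2 + E''^2)
= sqrt(6.24^2 + 1.3^2)
= sqrt(38.9376 + 1.6900)
= 6.374 MPa

6.374 MPa


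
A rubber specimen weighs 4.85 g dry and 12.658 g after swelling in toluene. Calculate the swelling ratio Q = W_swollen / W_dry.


Q = W_swollen / W_dry
Q = 12.658 / 4.85
Q = 2.61

Q = 2.61


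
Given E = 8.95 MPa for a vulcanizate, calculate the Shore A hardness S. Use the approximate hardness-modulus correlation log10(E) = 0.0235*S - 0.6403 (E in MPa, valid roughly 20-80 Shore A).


log10(E) = 0.0235*S - 0.6403  =>  S = (log10(E) + 0.6403) / 0.0235
log10(8.95) = 0.951823
S = (0.951823 + 0.6403) / 0.0235 = 1.592123 / 0.0235
S = 67.7

Shore A = 67.7


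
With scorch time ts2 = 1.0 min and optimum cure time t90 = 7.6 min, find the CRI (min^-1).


CRI = 100 / (t90 - ts2)
= 100 / (7.6 - 1.0)
= 100 / 6.6
= 15.15 min^-1

15.15 min^-1


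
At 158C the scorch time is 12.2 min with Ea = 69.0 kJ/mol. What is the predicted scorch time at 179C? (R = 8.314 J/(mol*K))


Convert temperatures: T1 = 158 + 273.15 = 431.15 K, T2 = 179 + 273.15 = 452.15 K
ts2_new = 12.2 * exp(69000 / 8.314 * (1/452.15 - 1/431.15))
1/T2 - 1/T1 = -1.0772e-04
ts2_new = 4.99 min

4.99 min


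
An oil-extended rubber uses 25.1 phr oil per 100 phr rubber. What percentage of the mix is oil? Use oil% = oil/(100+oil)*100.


Oil % = oil / (100 + oil) * 100
= 25.1 / (100 + 25.1) * 100
= 25.1 / 125.1 * 100
= 20.06%

20.06%


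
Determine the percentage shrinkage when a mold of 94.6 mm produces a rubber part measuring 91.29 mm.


Shrinkage = (mold - part) / mold * 100
= (94.6 - 91.29) / 94.6 * 100
= 3.31 / 94.6 * 100
= 3.5%

3.5%


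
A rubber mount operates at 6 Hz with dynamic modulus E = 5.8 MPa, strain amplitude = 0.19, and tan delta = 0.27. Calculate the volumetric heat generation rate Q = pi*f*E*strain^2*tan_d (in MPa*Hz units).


Q = pi * f * E * strain^2 * tan_d
= pi * 6 * 5.8 * 0.19^2 * 0.27
= pi * 6 * 5.8 * 0.0361 * 0.27
= 1.0656

Q = 1.0656


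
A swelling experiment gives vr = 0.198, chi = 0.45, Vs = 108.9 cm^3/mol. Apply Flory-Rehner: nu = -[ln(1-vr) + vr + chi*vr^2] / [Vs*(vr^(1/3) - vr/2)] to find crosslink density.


ln(1 - vr) = ln(1 - 0.198) = -0.2206
Numerator = -((-0.2206) + 0.198 + 0.45 * 0.198^2) = 0.0050
Denominator = 108.9 * (0.198^(1/3) - 0.198/2) = 52.6910
nu = 0.0050 / 52.6910 = 9.4985e-05 mol/cm^3

9.4985e-05 mol/cm^3


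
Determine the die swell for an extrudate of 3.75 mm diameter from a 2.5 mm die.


Die swell ratio = D_extrudate / D_die
= 3.75 / 2.5
= 1.5

Die swell = 1.5


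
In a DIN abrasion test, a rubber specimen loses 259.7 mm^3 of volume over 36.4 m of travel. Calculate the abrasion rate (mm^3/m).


Rate = volume_loss / distance
= 259.7 / 36.4
= 7.135 mm^3/m

7.135 mm^3/m


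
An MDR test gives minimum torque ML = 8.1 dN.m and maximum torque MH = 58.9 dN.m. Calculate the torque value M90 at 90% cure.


M90 = ML + 0.9 * (MH - ML)
M90 = 8.1 + 0.9 * (58.9 - 8.1)
M90 = 8.1 + 0.9 * 50.8
M90 = 53.82 dN.m

53.82 dN.m


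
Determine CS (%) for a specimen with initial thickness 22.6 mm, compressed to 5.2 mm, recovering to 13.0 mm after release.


CS = (t0 - recovered) / (t0 - ts) * 100
= (22.6 - 13.0) / (22.6 - 5.2) * 100
= 9.6 / 17.4 * 100
= 55.2%

55.2%


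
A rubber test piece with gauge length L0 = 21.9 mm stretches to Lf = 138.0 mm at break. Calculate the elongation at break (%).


Elongation = (Lf - L0) / L0 * 100
= (138.0 - 21.9) / 21.9 * 100
= 116.1 / 21.9 * 100
= 530.1%

530.1%


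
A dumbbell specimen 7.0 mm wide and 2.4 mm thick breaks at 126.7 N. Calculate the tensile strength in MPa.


Area = width * thickness = 7.0 * 2.4 = 16.8 mm^2
TS = force / area = 126.7 / 16.8 = 7.54 MPa

7.54 MPa


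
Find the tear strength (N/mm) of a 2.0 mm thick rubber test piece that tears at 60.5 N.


Tear strength = force / thickness
= 60.5 / 2.0
= 30.25 N/mm

30.25 N/mm


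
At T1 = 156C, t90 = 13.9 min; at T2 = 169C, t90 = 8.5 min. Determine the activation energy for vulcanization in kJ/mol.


T1 = 429.15 K, T2 = 442.15 K
1/T1 - 1/T2 = 6.8512e-05
ln(t1/t2) = ln(13.9/8.5) = 0.4918
Ea = 8.314 * 0.4918 / 6.8512e-05 = 59683.4560 J/mol
Ea = 59.68 kJ/mol

59.68 kJ/mol


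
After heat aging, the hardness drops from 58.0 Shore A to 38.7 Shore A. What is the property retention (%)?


Retention = aged / original * 100
= 38.7 / 58.0 * 100
= 66.7%

66.7%


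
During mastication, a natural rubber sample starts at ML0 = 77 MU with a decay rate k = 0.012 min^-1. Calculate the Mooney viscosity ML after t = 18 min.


ML = ML0 * exp(-k * t)
ML = 77 * exp(-0.012 * 18)
ML = 77 * 0.8057
ML = 62.04 MU

62.04 MU


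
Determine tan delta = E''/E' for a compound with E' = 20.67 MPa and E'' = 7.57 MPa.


tan delta = E'' / E'
= 7.57 / 20.67
= 0.3662

tan delta = 0.3662


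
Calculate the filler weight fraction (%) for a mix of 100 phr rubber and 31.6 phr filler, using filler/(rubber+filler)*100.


Filler % = filler / (rubber + filler) * 100
= 31.6 / (100 + 31.6) * 100
= 31.6 / 131.6 * 100
= 24.01%

24.01%


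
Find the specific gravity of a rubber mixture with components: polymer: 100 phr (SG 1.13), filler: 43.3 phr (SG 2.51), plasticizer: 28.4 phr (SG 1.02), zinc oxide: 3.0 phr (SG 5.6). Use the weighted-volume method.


Sum of weights = 174.7
Volume contributions:
  polymer: 100/1.13 = 88.4956
  filler: 43.3/2.51 = 17.2510
  plasticizer: 28.4/1.02 = 27.8431
  zinc oxide: 3.0/5.6 = 0.5357
Sum of volumes = 134.1254
SG = 174.7 / 134.1254 = 1.303

SG = 1.303
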